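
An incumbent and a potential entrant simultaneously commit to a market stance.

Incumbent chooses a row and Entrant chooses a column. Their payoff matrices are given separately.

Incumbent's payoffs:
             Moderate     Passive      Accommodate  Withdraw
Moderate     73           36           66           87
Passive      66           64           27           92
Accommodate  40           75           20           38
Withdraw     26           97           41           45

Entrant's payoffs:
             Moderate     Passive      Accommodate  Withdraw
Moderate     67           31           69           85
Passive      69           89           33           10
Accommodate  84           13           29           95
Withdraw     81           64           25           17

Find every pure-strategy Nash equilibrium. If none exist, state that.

This game has no pure Nash equilibrium.

(Moderate, Moderate): Entrant can switch to Accommodate (67 → 69). Not NE.
(Moderate, Passive): Incumbent can switch to Passive (36 → 64). Not NE.
(Moderate, Accommodate): Entrant can switch to Withdraw (69 → 85). Not NE.
(Moderate, Withdraw): Incumbent can switch to Passive (87 → 92). Not NE.
(Passive, Moderate): Incumbent can switch to Moderate (66 → 73). Not NE.
(Passive, Passive): Incumbent can switch to Accommodate (64 → 75). Not NE.
(The remaining 10 profiles each have a profitable deviation by the same check.)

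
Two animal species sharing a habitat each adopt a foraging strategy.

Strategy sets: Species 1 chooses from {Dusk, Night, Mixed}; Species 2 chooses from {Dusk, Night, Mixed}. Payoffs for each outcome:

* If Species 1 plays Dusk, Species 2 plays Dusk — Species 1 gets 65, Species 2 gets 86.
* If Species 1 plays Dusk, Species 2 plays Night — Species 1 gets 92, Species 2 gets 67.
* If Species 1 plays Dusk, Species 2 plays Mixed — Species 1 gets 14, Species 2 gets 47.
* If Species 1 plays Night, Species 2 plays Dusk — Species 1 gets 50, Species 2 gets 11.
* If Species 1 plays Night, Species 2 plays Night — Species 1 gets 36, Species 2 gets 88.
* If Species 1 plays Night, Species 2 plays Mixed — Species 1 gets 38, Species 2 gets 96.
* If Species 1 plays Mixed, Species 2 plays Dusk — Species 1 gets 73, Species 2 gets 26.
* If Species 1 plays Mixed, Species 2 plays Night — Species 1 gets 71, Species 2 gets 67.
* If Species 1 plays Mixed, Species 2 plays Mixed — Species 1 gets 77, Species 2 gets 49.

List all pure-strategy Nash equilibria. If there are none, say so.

There is no pure-strategy Nash equilibrium.

(Dusk, Dusk): Species 1 can switch to Mixed (65 → 73). Not NE.
(Dusk, Night): Species 2 can switch to Dusk (67 → 86). Not NE.
(Dusk, Mixed): Species 1 can switch to Night (14 → 38). Not NE.
(Night, Dusk): Species 1 can switch to Dusk (50 → 65). Not NE.
(Night, Night): Species 1 can switch to Dusk (36 → 92). Not NE.
(Night, Mixed): Species 1 can switch to Mixed (38 → 77). Not NE.
(Mixed, Dusk): Species 2 can switch to Night (26 → 67). Not NE.
(Mixed, Night): Species 1 can switch to Dusk (71 → 92). Not NE.
(Mixed, Mixed): Species 2 can switch to Night (49 → 67). Not NE.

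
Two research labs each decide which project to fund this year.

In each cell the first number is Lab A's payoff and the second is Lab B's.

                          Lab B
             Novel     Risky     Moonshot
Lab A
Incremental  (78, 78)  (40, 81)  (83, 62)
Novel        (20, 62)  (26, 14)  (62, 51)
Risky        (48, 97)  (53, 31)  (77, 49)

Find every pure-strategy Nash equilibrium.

none

Mark each player's best response to every combination of opponents' strategies; a profile where every player is best-responding is a pure Nash equilibrium.
Lab A against Novel: payoffs 78, 20, 48 → best response Incremental.
Lab A against Risky: payoffs 40, 26, 53 → best response Risky.
Lab A against Moonshot: payoffs 83, 62, 77 → best response Incremental.
Lab B against Incremental: payoffs 78, 81, 62 → best response Risky.
Lab B against Novel: payoffs 62, 14, 51 → best response Novel.
Lab B against Risky: payoffs 97, 31, 49 → best response Novel.
No profile is a mutual best response for all players.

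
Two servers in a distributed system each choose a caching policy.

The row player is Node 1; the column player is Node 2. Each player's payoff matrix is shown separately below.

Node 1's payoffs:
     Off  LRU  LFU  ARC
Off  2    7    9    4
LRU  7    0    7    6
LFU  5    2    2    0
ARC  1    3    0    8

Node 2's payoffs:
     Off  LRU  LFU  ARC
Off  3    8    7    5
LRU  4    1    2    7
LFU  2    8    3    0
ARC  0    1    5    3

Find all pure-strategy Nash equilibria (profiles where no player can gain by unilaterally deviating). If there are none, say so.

(Off, LRU)

(Off, Off): Node 1 can switch to LRU (2 → 7). Not NE.
(Off, LRU): Node 1 gets 7, best alternative 3; Node 2 gets 8, best alternative 7. No profitable deviation — NE.
(Off, LFU): Node 2 can switch to LRU (7 → 8). Not NE.
(Off, ARC): Node 1 can switch to LRU (4 → 6). Not NE.
(LRU, Off): Node 2 can switch to ARC (4 → 7). Not NE.
(LRU, LRU): Node 1 can switch to Off (0 → 7). Not NE.
(LRU, LFU): Node 1 can switch to Off (7 → 9). Not NE.
(The remaining 9 profiles each have a profitable deviation by the same check.)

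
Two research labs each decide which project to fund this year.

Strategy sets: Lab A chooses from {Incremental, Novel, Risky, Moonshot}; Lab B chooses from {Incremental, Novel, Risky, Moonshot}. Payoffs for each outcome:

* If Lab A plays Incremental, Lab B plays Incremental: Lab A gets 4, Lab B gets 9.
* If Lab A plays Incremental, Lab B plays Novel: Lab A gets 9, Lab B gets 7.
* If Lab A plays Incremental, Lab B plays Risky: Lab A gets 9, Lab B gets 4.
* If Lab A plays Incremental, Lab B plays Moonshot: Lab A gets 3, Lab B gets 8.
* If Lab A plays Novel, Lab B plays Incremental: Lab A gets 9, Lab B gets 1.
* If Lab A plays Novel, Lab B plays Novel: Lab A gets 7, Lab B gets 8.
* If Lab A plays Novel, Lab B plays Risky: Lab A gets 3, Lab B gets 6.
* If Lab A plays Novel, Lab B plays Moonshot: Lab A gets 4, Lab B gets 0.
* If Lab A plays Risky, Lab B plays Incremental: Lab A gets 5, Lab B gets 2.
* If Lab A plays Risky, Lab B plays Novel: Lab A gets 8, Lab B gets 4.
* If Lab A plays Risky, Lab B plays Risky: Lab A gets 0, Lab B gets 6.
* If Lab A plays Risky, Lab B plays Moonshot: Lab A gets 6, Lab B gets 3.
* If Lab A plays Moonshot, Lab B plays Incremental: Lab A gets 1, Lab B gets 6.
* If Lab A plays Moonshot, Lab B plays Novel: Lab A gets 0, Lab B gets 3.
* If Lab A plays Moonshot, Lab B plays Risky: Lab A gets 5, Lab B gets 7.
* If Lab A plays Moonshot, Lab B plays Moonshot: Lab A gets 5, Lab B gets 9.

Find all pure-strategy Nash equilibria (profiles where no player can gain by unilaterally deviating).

Lab A against Incremental: payoffs 4, 9, 5, 1 → best response Novel.
Lab A against Novel: payoffs 9, 7, 8, 0 → best response Incremental.
Lab A against Risky: payoffs 9, 3, 0, 5 → best response Incremental.
Lab A against Moonshot: payoffs 3, 4, 6, 5 → best response Risky.
Lab B against Incremental: payoffs 9, 7, 4, 8 → best response Incremental.
Lab B against Novel: payoffs 1, 8, 6, 0 → best response Novel.
Lab B against Risky: payoffs 2, 4, 6, 3 → best response Risky.
Lab B against Moonshot: payoffs 6, 3, 7, 9 → best response Moonshot.
No profile is a mutual best response for all players.

This game has no pure Nash equilibrium.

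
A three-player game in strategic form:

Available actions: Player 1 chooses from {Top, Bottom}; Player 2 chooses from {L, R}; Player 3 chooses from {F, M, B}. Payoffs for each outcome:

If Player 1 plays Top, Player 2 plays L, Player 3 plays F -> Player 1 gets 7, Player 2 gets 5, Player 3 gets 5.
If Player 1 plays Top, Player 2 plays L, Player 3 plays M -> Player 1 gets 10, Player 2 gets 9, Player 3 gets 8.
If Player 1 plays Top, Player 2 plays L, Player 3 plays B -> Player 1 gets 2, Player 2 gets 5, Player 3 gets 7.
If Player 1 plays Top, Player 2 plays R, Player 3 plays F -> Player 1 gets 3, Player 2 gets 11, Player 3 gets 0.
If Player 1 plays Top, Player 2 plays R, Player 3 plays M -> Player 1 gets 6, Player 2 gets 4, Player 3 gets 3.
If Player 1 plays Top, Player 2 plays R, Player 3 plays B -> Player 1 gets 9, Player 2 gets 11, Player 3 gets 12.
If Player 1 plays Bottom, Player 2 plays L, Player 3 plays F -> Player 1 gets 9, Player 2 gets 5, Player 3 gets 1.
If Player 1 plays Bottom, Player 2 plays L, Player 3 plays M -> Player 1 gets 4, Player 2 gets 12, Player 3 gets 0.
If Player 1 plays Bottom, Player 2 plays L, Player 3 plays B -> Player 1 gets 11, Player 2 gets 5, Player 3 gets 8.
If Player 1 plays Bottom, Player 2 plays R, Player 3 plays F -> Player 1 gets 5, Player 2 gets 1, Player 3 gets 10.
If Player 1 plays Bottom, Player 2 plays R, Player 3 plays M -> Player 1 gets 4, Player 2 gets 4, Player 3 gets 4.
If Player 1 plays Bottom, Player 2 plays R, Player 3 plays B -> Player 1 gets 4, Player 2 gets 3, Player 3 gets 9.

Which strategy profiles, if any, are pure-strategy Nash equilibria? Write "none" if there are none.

For each player, find the best response to each opponent profile; mutual best responses are the pure NE.
Player 1 against (L, F): payoffs 7, 9 → best response Bottom.
Player 1 against (L, M): payoffs 10, 4 → best response Top.
Player 1 against (L, B): payoffs 2, 11 → best response Bottom.
Player 1 against (R, F): payoffs 3, 5 → best response Bottom.
Player 1 against (R, M): payoffs 6, 4 → best response Top.
Player 1 against (R, B): payoffs 9, 4 → best response Top.
Player 2 against (Top, F): payoffs 5, 11 → best response R.
Player 2 against (Top, M): payoffs 9, 4 → best response L.
Player 2 against (Top, B): payoffs 5, 11 → best response R.
Player 2 against (Bottom, F): payoffs 5, 1 → best response L.
Player 2 against (Bottom, M): payoffs 12, 4 → best response L.
Player 2 against (Bottom, B): payoffs 5, 3 → best response L.
Player 3 against (Top, L): payoffs 5, 8, 7 → best response M.
Player 3 against (Top, R): payoffs 0, 3, 12 → best response B.
Player 3 against (Bottom, L): payoffs 1, 0, 8 → best response B.
Player 3 against (Bottom, R): payoffs 10, 4, 9 → best response F.
Mutual best responses: (Top, L, M); (Top, R, B); (Bottom, L, B).

(Top, L, M); (Top, R, B); (Bottom, L, B)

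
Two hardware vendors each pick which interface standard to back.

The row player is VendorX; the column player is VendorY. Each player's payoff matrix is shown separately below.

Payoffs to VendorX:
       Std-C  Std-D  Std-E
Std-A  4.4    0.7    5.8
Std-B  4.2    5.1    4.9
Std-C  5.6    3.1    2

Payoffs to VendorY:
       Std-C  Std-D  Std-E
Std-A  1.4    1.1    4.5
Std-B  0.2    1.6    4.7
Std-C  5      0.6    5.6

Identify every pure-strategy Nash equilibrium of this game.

VendorX against Std-C: payoffs 4.4, 4.2, 5.6 → best response Std-C.
VendorX against Std-D: payoffs 0.7, 5.1, 3.1 → best response Std-B.
VendorX against Std-E: payoffs 5.8, 4.9, 2 → best response Std-A.
VendorY against Std-A: payoffs 1.4, 1.1, 4.5 → best response Std-E.
VendorY against Std-B: payoffs 0.2, 1.6, 4.7 → best response Std-E.
VendorY against Std-C: payoffs 5, 0.6, 5.6 → best response Std-E.
Mutual best responses: (Std-A, Std-E).

The unique pure-strategy Nash equilibrium is (Std-A, Std-E).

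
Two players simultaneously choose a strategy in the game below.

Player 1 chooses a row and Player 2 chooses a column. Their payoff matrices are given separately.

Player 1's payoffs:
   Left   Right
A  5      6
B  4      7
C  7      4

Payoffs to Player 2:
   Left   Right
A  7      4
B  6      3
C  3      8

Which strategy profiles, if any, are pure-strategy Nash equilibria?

Mark each player's best response to every combination of opponents' strategies; a profile where every player is best-responding is a pure Nash equilibrium.
Player 1 against Left: payoffs 5, 4, 7 → best response C.
Player 1 against Right: payoffs 6, 7, 4 → best response B.
Player 2 against A: payoffs 7, 4 → best response Left.
Player 2 against B: payoffs 6, 3 → best response Left.
Player 2 against C: payoffs 3, 8 → best response Right.
No profile is a mutual best response for all players.

none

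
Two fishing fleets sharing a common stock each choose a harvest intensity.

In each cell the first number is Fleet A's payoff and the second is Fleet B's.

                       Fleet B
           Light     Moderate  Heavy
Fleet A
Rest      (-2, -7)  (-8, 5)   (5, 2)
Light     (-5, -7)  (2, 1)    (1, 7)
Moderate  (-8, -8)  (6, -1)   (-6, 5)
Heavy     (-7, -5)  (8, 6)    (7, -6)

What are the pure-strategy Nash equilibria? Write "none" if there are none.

Pure NE: (Heavy, Moderate)

(Rest, Light): Fleet B can switch to Moderate (-7 → 5). Not NE.
(Rest, Moderate): Fleet A can switch to Light (-8 → 2). Not NE.
(Rest, Heavy): Fleet A can switch to Heavy (5 → 7). Not NE.
(Light, Light): Fleet A can switch to Rest (-5 → -2). Not NE.
(Light, Moderate): Fleet A can switch to Moderate (2 → 6). Not NE.
(Light, Heavy): Fleet A can switch to Rest (1 → 5). Not NE.
(Moderate, Light): Fleet A can switch to Rest (-8 → -2). Not NE.
(Moderate, Moderate): Fleet A can switch to Heavy (6 → 8). Not NE.
(Moderate, Heavy): Fleet A can switch to Rest (-6 → 5). Not NE.
(Heavy, Light): Fleet A can switch to Rest (-7 → -2). Not NE.
(Heavy, Moderate): Fleet A gets 8, best alternative 6; Fleet B gets 6, best alternative -5. No profitable deviation — NE.
(Heavy, Heavy): Fleet B can switch to Light (-6 → -5). Not NE.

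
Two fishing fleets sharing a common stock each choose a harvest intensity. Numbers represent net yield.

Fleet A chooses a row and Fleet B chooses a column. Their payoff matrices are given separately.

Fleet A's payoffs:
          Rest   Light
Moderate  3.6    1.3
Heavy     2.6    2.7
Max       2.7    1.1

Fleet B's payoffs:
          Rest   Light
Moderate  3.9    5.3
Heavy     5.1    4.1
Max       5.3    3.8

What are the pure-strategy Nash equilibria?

(Moderate, Rest): Fleet B can switch to Light (3.9 → 5.3). Not NE.
(Moderate, Light): Fleet A can switch to Heavy (1.3 → 2.7). Not NE.
(Heavy, Rest): Fleet A can switch to Moderate (2.6 → 3.6). Not NE.
(Heavy, Light): Fleet B can switch to Rest (4.1 → 5.1). Not NE.
(Max, Rest): Fleet A can switch to Moderate (2.7 → 3.6). Not NE.
(Max, Light): Fleet A can switch to Moderate (1.1 → 1.3). Not NE.

none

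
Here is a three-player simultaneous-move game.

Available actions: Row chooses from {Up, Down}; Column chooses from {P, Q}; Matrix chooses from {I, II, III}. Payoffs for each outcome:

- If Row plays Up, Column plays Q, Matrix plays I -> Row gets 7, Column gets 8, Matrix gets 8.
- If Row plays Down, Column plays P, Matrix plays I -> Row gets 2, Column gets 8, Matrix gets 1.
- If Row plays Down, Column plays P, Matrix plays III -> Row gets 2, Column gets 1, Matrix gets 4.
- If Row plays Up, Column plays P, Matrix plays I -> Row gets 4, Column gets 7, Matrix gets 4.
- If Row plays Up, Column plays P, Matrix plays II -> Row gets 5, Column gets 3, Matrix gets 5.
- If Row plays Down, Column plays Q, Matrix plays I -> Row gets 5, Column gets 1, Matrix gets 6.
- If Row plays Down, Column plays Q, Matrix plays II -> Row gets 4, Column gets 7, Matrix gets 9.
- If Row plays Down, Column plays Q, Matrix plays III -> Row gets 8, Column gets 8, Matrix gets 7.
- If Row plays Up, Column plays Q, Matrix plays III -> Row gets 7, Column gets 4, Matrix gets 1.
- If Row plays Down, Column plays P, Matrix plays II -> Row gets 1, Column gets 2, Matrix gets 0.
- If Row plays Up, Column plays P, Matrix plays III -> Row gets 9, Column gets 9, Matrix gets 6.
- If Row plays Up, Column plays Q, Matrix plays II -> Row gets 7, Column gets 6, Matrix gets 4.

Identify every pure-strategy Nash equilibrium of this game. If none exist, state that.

Check each profile: it is a Nash equilibrium iff no player can strictly gain by switching unilaterally.
(Up, P, I): Column can switch to Q (7 → 8). Not NE.
(Up, P, II): Column can switch to Q (3 → 6). Not NE.
(Up, P, III): Row gets 9, best alternative 2; Column gets 9, best alternative 4; Matrix gets 6, best alternative 5. No profitable deviation — NE.
(Up, Q, I): Row gets 7, best alternative 5; Column gets 8, best alternative 7; Matrix gets 8, best alternative 4. No profitable deviation — NE.
(Up, Q, II): Matrix can switch to I (4 → 8). Not NE.
(Up, Q, III): Row can switch to Down (7 → 8). Not NE.
(Down, P, I): Row can switch to Up (2 → 4). Not NE.
(Down, P, II): Row can switch to Up (1 → 5). Not NE.
(Down, P, III): Row can switch to Up (2 → 9). Not NE.
(Down, Q, I): Row can switch to Up (5 → 7). Not NE.
(Down, Q, II): Row can switch to Up (4 → 7). Not NE.
(Down, Q, III): Matrix can switch to II (7 → 9). Not NE.

Pure-strategy Nash equilibria: (Up, P, III) and (Up, Q, I)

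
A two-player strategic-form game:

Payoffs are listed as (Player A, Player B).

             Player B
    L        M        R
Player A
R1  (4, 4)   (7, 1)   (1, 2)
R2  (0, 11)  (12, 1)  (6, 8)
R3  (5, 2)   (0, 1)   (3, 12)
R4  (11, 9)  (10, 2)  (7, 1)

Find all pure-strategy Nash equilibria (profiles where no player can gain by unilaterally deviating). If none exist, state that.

Player A against L: payoffs 4, 0, 5, 11 → best response R4.
Player A against M: payoffs 7, 12, 0, 10 → best response R2.
Player A against R: payoffs 1, 6, 3, 7 → best response R4.
Player B against R1: payoffs 4, 1, 2 → best response L.
Player B against R2: payoffs 11, 1, 8 → best response L.
Player B against R3: payoffs 2, 1, 12 → best response R.
Player B against R4: payoffs 9, 2, 1 → best response L.
Mutual best responses: (R4, L).

Pure NE: (R4, L)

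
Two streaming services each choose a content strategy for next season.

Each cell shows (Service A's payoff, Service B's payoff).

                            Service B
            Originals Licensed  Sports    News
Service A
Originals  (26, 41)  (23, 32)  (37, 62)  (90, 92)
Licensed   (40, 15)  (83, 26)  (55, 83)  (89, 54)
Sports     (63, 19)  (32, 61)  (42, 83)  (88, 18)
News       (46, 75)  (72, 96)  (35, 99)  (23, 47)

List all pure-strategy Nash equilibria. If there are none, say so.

Service A against Originals: payoffs 26, 40, 63, 46 → best response Sports.
Service A against Licensed: payoffs 23, 83, 32, 72 → best response Licensed.
Service A against Sports: payoffs 37, 55, 42, 35 → best response Licensed.
Service A against News: payoffs 90, 89, 88, 23 → best response Originals.
Service B against Originals: payoffs 41, 32, 62, 92 → best response News.
Service B against Licensed: payoffs 15, 26, 83, 54 → best response Sports.
Service B against Sports: payoffs 19, 61, 83, 18 → best response Sports.
Service B against News: payoffs 75, 96, 99, 47 → best response Sports.
Mutual best responses: (Originals, News); (Licensed, Sports).

(Originals, News), (Licensed, Sports)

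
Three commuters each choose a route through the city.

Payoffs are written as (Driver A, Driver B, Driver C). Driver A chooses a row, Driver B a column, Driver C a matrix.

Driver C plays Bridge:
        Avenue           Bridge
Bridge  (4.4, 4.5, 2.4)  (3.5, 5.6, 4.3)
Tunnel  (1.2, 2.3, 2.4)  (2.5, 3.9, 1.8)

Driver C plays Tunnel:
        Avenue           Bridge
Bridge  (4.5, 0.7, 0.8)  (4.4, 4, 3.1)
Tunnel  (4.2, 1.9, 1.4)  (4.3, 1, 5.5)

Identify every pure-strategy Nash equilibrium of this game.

Pure NE: (Bridge, Bridge, Bridge)

Driver A against (Avenue, Bridge): payoffs 4.4, 1.2 → best response Bridge.
Driver A against (Avenue, Tunnel): payoffs 4.5, 4.2 → best response Bridge.
Driver A against (Bridge, Bridge): payoffs 3.5, 2.5 → best response Bridge.
Driver A against (Bridge, Tunnel): payoffs 4.4, 4.3 → best response Bridge.
Driver B against (Bridge, Bridge): payoffs 4.5, 5.6 → best response Bridge.
Driver B against (Bridge, Tunnel): payoffs 0.7, 4 → best response Bridge.
Driver B against (Tunnel, Bridge): payoffs 2.3, 3.9 → best response Bridge.
Driver B against (Tunnel, Tunnel): payoffs 1.9, 1 → best response Avenue.
Driver C against (Bridge, Avenue): payoffs 2.4, 0.8 → best response Bridge.
Driver C against (Bridge, Bridge): payoffs 4.3, 3.1 → best response Bridge.
Driver C against (Tunnel, Avenue): payoffs 2.4, 1.4 → best response Bridge.
Driver C against (Tunnel, Bridge): payoffs 1.8, 5.5 → best response Tunnel.
Mutual best responses: (Bridge, Bridge, Bridge).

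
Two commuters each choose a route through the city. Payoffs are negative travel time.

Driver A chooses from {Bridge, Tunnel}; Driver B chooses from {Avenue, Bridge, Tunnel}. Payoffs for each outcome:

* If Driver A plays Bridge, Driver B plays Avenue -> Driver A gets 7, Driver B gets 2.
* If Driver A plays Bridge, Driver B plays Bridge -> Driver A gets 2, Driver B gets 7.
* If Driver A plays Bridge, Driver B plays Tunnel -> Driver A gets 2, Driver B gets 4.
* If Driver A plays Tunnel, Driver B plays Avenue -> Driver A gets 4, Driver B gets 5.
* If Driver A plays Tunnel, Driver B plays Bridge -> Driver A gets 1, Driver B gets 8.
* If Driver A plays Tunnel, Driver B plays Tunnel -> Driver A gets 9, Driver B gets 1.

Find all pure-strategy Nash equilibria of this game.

Check each profile: it is a Nash equilibrium iff no player can strictly gain by switching unilaterally.
(Bridge, Avenue): Driver B can switch to Bridge (2 → 7). Not NE.
(Bridge, Bridge): Driver A gets 2, best alternative 1; Driver B gets 7, best alternative 4. No profitable deviation — NE.
(Bridge, Tunnel): Driver A can switch to Tunnel (2 → 9). Not NE.
(Tunnel, Avenue): Driver A can switch to Bridge (4 → 7). Not NE.
(Tunnel, Bridge): Driver A can switch to Bridge (1 → 2). Not NE.
(Tunnel, Tunnel): Driver B can switch to Avenue (1 → 5). Not NE.

The unique pure-strategy Nash equilibrium is (Bridge, Bridge).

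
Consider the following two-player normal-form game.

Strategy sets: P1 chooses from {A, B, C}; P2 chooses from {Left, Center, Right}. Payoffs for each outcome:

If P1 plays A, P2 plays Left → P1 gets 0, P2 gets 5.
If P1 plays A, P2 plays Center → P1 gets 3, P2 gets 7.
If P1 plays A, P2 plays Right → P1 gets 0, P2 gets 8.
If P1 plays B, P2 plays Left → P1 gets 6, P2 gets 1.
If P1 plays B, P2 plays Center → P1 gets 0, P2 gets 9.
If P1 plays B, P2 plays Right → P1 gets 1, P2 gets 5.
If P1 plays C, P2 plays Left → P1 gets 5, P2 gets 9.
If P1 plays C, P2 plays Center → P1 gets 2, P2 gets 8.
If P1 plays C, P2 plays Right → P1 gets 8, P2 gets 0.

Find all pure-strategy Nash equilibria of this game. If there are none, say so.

There is no pure-strategy Nash equilibrium.

Mark each player's best response to every combination of opponents' strategies; a profile where every player is best-responding is a pure Nash equilibrium.
P1 against Left: payoffs 0, 6, 5 → best response B.
P1 against Center: payoffs 3, 0, 2 → best response A.
P1 against Right: payoffs 0, 1, 8 → best response C.
P2 against A: payoffs 5, 7, 8 → best response Right.
P2 against B: payoffs 1, 9, 5 → best response Center.
P2 against C: payoffs 9, 8, 0 → best response Left.
No profile is a mutual best response for all players.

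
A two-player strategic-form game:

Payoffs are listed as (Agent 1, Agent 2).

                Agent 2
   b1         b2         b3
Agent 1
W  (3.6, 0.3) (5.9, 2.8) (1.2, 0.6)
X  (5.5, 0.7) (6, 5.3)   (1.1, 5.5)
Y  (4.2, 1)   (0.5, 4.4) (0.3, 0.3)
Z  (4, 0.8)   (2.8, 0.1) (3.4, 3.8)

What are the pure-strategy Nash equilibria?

(W, b1): Agent 1 can switch to X (3.6 → 5.5). Not NE.
(W, b2): Agent 1 can switch to X (5.9 → 6). Not NE.
(W, b3): Agent 1 can switch to Z (1.2 → 3.4). Not NE.
(X, b1): Agent 2 can switch to b2 (0.7 → 5.3). Not NE.
(X, b2): Agent 2 can switch to b3 (5.3 → 5.5). Not NE.
(X, b3): Agent 1 can switch to W (1.1 → 1.2). Not NE.
(Z, b3): Agent 1 gets 3.4, best alternative 1.2; Agent 2 gets 3.8, best alternative 0.8. No profitable deviation — NE.
(The remaining 5 profiles each have a profitable deviation by the same check.)

(Z, b3)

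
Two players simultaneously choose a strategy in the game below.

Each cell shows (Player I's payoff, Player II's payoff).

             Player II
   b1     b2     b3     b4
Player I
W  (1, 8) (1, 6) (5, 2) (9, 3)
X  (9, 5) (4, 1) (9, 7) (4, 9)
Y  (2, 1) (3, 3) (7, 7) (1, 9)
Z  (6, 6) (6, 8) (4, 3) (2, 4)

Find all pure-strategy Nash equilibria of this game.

Check each profile: it is a Nash equilibrium iff no player can strictly gain by switching unilaterally.
(W, b1): Player I can switch to X (1 → 9). Not NE.
(W, b2): Player I can switch to X (1 → 4). Not NE.
(W, b3): Player I can switch to X (5 → 9). Not NE.
(W, b4): Player II can switch to b1 (3 → 8). Not NE.
(X, b1): Player II can switch to b3 (5 → 7). Not NE.
(X, b2): Player I can switch to Z (4 → 6). Not NE.
(X, b3): Player II can switch to b4 (7 → 9). Not NE.
(X, b4): Player I can switch to W (4 → 9). Not NE.
(Y, b1): Player I can switch to X (2 → 9). Not NE.
(Y, b2): Player I can switch to X (3 → 4). Not NE.
(Y, b3): Player I can switch to X (7 → 9). Not NE.
(Y, b4): Player I can switch to W (1 → 9). Not NE.
(Z, b2): Player I gets 6, best alternative 4; Player II gets 8, best alternative 6. No profitable deviation — NE.
(The remaining 3 profiles each have a profitable deviation by the same check.)

Pure NE: (Z, b2)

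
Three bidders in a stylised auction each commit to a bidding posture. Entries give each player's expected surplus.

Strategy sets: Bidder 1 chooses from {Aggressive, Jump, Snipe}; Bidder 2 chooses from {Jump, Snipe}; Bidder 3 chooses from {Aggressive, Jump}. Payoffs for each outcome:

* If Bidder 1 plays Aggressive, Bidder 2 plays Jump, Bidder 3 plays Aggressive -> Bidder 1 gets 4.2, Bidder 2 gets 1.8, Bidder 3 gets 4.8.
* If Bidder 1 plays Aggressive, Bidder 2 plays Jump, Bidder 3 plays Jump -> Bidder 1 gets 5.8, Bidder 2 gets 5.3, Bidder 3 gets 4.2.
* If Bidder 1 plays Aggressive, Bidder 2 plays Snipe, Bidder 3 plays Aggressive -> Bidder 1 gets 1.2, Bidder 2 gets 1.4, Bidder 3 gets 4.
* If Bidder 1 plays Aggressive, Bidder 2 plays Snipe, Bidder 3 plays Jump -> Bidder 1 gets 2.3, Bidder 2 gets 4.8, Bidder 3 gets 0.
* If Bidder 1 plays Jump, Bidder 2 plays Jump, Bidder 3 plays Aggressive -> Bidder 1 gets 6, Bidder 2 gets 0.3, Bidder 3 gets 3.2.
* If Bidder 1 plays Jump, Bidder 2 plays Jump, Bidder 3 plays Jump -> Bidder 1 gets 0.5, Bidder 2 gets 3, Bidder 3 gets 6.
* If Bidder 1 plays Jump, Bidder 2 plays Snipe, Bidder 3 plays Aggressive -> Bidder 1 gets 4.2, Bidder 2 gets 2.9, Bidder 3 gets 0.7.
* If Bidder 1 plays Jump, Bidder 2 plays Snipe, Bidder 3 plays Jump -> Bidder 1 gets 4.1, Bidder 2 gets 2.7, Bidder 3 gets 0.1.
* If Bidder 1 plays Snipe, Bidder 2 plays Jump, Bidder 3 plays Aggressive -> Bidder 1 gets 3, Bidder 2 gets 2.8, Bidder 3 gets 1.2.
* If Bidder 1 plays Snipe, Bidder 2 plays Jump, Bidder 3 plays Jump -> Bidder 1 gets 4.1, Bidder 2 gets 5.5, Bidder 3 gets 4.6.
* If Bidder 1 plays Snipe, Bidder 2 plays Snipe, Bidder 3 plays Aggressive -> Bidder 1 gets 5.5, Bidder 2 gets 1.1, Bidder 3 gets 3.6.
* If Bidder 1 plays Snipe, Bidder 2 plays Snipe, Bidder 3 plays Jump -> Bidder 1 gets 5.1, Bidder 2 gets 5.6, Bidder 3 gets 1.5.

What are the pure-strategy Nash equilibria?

Check each profile: it is a Nash equilibrium iff no player can strictly gain by switching unilaterally.
(Aggressive, Jump, Aggressive): Bidder 1 can switch to Jump (4.2 → 6). Not NE.
(Aggressive, Jump, Jump): Bidder 3 can switch to Aggressive (4.2 → 4.8). Not NE.
(Aggressive, Snipe, Aggressive): Bidder 1 can switch to Jump (1.2 → 4.2). Not NE.
(Aggressive, Snipe, Jump): Bidder 1 can switch to Jump (2.3 → 4.1). Not NE.
(Jump, Jump, Aggressive): Bidder 2 can switch to Snipe (0.3 → 2.9). Not NE.
(Jump, Jump, Jump): Bidder 1 can switch to Aggressive (0.5 → 5.8). Not NE.
(The remaining 6 profiles each have a profitable deviation by the same check.)

none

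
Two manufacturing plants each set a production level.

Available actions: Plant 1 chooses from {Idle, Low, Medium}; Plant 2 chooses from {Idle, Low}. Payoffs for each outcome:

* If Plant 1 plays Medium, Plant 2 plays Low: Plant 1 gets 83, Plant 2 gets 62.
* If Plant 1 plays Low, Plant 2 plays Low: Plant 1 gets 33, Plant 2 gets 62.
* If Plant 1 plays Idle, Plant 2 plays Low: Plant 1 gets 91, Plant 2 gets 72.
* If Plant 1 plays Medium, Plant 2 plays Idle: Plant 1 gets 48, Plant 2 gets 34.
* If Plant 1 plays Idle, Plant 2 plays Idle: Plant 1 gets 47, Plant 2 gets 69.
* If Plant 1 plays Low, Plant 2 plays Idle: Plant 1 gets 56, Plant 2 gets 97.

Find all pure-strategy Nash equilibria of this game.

Plant 1 against Idle: payoffs 47, 56, 48 → best response Low.
Plant 1 against Low: payoffs 91, 33, 83 → best response Idle.
Plant 2 against Idle: payoffs 69, 72 → best response Low.
Plant 2 against Low: payoffs 97, 62 → best response Idle.
Plant 2 against Medium: payoffs 34, 62 → best response Low.
Mutual best responses: (Idle, Low); (Low, Idle).

(Idle, Low) and (Low, Idle)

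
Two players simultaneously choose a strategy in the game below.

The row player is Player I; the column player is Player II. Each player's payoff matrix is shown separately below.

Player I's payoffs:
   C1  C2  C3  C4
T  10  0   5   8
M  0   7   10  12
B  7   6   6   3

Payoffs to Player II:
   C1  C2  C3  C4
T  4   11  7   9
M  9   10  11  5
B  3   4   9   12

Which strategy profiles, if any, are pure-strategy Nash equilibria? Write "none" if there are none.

Pure NE: (M, C3)

Player I against C1: payoffs 10, 0, 7 → best response T.
Player I against C2: payoffs 0, 7, 6 → best response M.
Player I against C3: payoffs 5, 10, 6 → best response M.
Player I against C4: payoffs 8, 12, 3 → best response M.
Player II against T: payoffs 4, 11, 7, 9 → best response C2.
Player II against M: payoffs 9, 10, 11, 5 → best response C3.
Player II against B: payoffs 3, 4, 9, 12 → best response C4.
Mutual best responses: (M, C3).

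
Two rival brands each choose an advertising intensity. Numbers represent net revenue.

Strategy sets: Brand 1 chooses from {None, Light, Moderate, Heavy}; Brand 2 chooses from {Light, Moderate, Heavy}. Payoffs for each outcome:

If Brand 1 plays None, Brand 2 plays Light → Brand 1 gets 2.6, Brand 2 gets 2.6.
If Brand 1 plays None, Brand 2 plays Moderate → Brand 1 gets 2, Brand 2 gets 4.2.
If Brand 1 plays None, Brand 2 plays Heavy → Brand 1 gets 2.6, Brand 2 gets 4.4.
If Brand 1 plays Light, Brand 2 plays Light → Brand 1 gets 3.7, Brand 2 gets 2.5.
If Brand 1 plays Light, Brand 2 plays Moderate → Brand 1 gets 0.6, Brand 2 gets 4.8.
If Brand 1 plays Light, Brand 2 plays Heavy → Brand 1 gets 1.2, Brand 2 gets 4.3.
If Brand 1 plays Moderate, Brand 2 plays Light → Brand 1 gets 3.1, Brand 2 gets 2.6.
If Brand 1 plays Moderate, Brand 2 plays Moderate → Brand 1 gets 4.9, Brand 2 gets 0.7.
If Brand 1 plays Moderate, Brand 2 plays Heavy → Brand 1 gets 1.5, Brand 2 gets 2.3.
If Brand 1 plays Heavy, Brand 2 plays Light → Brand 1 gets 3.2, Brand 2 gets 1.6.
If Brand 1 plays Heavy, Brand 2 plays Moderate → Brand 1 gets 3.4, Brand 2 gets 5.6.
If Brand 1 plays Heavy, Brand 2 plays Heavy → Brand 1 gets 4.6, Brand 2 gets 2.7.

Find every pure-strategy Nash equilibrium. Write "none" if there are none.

There is no pure-strategy Nash equilibrium.

Brand 1 against Light: payoffs 2.6, 3.7, 3.1, 3.2 → best response Light.
Brand 1 against Moderate: payoffs 2, 0.6, 4.9, 3.4 → best response Moderate.
Brand 1 against Heavy: payoffs 2.6, 1.2, 1.5, 4.6 → best response Heavy.
Brand 2 against None: payoffs 2.6, 4.2, 4.4 → best response Heavy.
Brand 2 against Light: payoffs 2.5, 4.8, 4.3 → best response Moderate.
Brand 2 against Moderate: payoffs 2.6, 0.7, 2.3 → best response Light.
Brand 2 against Heavy: payoffs 1.6, 5.6, 2.7 → best response Moderate.
No profile is a mutual best response for all players.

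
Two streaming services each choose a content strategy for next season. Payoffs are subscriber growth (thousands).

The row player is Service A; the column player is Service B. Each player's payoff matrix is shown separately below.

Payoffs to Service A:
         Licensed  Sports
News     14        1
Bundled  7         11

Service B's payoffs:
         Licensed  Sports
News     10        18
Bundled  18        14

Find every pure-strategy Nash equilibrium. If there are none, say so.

There is no pure-strategy Nash equilibrium.

For each strategy profile, look for a profitable unilateral deviation.
(News, Licensed): Service B can switch to Sports (10 → 18). Not NE.
(News, Sports): Service A can switch to Bundled (1 → 11). Not NE.
(Bundled, Licensed): Service A can switch to News (7 → 14). Not NE.
(Bundled, Sports): Service B can switch to Licensed (14 → 18). Not NE.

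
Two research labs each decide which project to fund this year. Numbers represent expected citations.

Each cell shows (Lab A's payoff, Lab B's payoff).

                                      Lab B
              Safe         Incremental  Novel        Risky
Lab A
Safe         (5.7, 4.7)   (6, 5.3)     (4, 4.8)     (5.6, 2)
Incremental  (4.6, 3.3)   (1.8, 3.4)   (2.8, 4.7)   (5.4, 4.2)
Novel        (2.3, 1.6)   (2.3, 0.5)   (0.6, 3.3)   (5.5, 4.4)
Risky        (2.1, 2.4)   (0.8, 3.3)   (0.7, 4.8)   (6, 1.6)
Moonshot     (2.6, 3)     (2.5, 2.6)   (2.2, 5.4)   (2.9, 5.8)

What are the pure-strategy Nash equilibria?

Pure NE: (Safe, Incremental)

Lab A against Safe: payoffs 5.7, 4.6, 2.3, 2.1, 2.6 → best response Safe.
Lab A against Incremental: payoffs 6, 1.8, 2.3, 0.8, 2.5 → best response Safe.
Lab A against Novel: payoffs 4, 2.8, 0.6, 0.7, 2.2 → best response Safe.
Lab A against Risky: payoffs 5.6, 5.4, 5.5, 6, 2.9 → best response Risky.
Lab B against Safe: payoffs 4.7, 5.3, 4.8, 2 → best response Incremental.
Lab B against Incremental: payoffs 3.3, 3.4, 4.7, 4.2 → best response Novel.
Lab B against Novel: payoffs 1.6, 0.5, 3.3, 4.4 → best response Risky.
Lab B against Risky: payoffs 2.4, 3.3, 4.8, 1.6 → best response Novel.
Lab B against Moonshot: payoffs 3, 2.6, 5.4, 5.8 → best response Risky.
Mutual best responses: (Safe, Incremental).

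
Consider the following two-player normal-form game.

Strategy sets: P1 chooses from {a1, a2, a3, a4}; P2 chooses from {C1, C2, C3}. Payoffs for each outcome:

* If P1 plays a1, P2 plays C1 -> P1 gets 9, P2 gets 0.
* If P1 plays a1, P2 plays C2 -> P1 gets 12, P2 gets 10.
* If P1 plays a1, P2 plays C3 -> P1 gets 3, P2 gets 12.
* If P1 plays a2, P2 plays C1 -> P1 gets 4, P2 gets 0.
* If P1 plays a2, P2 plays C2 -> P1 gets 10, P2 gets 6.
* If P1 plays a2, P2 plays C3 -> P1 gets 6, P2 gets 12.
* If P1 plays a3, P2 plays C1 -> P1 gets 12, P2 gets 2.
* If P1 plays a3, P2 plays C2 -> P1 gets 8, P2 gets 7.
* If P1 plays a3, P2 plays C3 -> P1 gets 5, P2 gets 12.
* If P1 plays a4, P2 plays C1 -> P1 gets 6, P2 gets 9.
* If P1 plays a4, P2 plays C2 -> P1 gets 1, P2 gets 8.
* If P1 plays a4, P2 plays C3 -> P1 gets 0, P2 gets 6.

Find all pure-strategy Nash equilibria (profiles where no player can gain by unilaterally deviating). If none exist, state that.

For each player, find the best response to each opponent profile; mutual best responses are the pure NE.
P1 against C1: payoffs 9, 4, 12, 6 → best response a3.
P1 against C2: payoffs 12, 10, 8, 1 → best response a1.
P1 against C3: payoffs 3, 6, 5, 0 → best response a2.
P2 against a1: payoffs 0, 10, 12 → best response C3.
P2 against a2: payoffs 0, 6, 12 → best response C3.
P2 against a3: payoffs 2, 7, 12 → best response C3.
P2 against a4: payoffs 9, 8, 6 → best response C1.
Mutual best responses: (a2, C3).

Pure NE: (a2, C3)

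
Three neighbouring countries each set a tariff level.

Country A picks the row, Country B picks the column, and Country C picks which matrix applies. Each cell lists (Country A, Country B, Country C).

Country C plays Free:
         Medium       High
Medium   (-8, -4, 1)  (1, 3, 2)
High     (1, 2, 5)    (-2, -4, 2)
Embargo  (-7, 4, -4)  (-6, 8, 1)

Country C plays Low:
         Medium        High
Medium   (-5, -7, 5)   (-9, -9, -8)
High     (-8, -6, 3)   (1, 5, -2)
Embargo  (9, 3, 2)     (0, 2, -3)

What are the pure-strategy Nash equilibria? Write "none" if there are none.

(Medium, High, Free) and (High, Medium, Free) and (Embargo, Medium, Low)

Country A against (Medium, Free): payoffs -8, 1, -7 → best response High.
Country A against (Medium, Low): payoffs -5, -8, 9 → best response Embargo.
Country A against (High, Free): payoffs 1, -2, -6 → best response Medium.
Country A against (High, Low): payoffs -9, 1, 0 → best response High.
Country B against (Medium, Free): payoffs -4, 3 → best response High.
Country B against (Medium, Low): payoffs -7, -9 → best response Medium.
Country B against (High, Free): payoffs 2, -4 → best response Medium.
Country B against (High, Low): payoffs -6, 5 → best response High.
Country B against (Embargo, Free): payoffs 4, 8 → best response High.
Country B against (Embargo, Low): payoffs 3, 2 → best response Medium.
Country C against (Medium, Medium): payoffs 1, 5 → best response Low.
Country C against (Medium, High): payoffs 2, -8 → best response Free.
Country C against (High, Medium): payoffs 5, 3 → best response Free.
Country C against (High, High): payoffs 2, -2 → best response Free.
Country C against (Embargo, Medium): payoffs -4, 2 → best response Low.
Country C against (Embargo, High): payoffs 1, -3 → best response Free.
Mutual best responses: (Medium, High, Free); (High, Medium, Free); (Embargo, Medium, Low).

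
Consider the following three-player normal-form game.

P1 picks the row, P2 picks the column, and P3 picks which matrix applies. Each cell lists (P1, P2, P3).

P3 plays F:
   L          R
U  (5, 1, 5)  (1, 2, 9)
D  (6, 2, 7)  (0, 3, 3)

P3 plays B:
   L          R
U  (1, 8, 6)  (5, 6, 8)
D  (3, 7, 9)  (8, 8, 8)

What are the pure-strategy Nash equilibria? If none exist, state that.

Pure-strategy Nash equilibria: (U, R, F); (D, R, B)

P1 against (L, F): payoffs 5, 6 → best response D.
P1 against (L, B): payoffs 1, 3 → best response D.
P1 against (R, F): payoffs 1, 0 → best response U.
P1 against (R, B): payoffs 5, 8 → best response D.
P2 against (U, F): payoffs 1, 2 → best response R.
P2 against (U, B): payoffs 8, 6 → best response L.
P2 against (D, F): payoffs 2, 3 → best response R.
P2 against (D, B): payoffs 7, 8 → best response R.
P3 against (U, L): payoffs 5, 6 → best response B.
P3 against (U, R): payoffs 9, 8 → best response F.
P3 against (D, L): payoffs 7, 9 → best response B.
P3 against (D, R): payoffs 3, 8 → best response B.
Mutual best responses: (U, R, F); (D, R, B).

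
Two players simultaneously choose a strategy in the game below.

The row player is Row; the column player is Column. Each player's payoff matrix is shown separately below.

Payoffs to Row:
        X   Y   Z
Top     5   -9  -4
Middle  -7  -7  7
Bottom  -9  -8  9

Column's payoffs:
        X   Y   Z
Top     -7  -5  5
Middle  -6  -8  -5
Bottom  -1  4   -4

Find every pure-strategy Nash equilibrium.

This game has no pure Nash equilibrium.

For each player, find the best response to each opponent profile; mutual best responses are the pure NE.
Row against X: payoffs 5, -7, -9 → best response Top.
Row against Y: payoffs -9, -7, -8 → best response Middle.
Row against Z: payoffs -4, 7, 9 → best response Bottom.
Column against Top: payoffs -7, -5, 5 → best response Z.
Column against Middle: payoffs -6, -8, -5 → best response Z.
Column against Bottom: payoffs -1, 4, -4 → best response Y.
No profile is a mutual best response for all players.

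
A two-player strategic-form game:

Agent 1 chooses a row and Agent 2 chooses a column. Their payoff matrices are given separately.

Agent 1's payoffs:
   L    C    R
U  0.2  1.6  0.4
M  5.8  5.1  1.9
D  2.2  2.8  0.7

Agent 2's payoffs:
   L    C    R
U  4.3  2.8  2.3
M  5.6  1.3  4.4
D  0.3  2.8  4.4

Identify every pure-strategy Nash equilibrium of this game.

Pure NE: (M, L)

Agent 1 against L: payoffs 0.2, 5.8, 2.2 → best response M.
Agent 1 against C: payoffs 1.6, 5.1, 2.8 → best response M.
Agent 1 against R: payoffs 0.4, 1.9, 0.7 → best response M.
Agent 2 against U: payoffs 4.3, 2.8, 2.3 → best response L.
Agent 2 against M: payoffs 5.6, 1.3, 4.4 → best response L.
Agent 2 against D: payoffs 0.3, 2.8, 4.4 → best response R.
Mutual best responses: (M, L).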